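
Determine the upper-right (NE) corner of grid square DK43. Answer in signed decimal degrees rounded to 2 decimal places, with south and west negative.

14.00, -110.00

Field D=3, K=10: +3·20° lon, +10·10° lat → SW at lon -120°, lat 10°.
Square 4, 3: +4·2° lon, +3·1° lat → SW at lon -112°, lat 13°.
Cell spans 2° lon × 1° lat. NE corner is SW corner plus one full cell.
latitude 14.00, longitude -110.00.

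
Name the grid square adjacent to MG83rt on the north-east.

Longitude subsquare r = 17; +1 → 18 = s.
Latitude subsquare t = 19; +1 → 20 = u.

MG83su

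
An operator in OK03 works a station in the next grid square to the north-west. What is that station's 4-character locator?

NK94

Longitude square 0; −1 → -1, wraps to 9, carry into field.
Longitude field O = 14; −1 → 13 = N.
Latitude square 3; +1 → 4.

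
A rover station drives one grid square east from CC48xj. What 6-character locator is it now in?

CC58aj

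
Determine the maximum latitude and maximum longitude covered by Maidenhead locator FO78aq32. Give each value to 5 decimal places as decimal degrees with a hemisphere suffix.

Field F=5, O=14: +5·20° lon, +14·10° lat → SW at lon -80°, lat 50°.
Square 7, 8: +7·2° lon, +8·1° lat → SW at lon -66°, lat 58°.
Subsquare a=0, q=16: +0·0.0833333° lon, +16·0.0416667° lat → SW at lon -66°, lat 58.6667°.
Extended square 3, 2: +3·0.00833333° lon, +2·0.00416667° lat → SW at lon -65.975°, lat 58.675°.
Cell spans 0.00833333° lon × 0.00416667° lat. NE corner is SW corner plus one full cell.
latitude 58.67917° N, longitude 65.96667° W.

58.67917° N, 65.96667° W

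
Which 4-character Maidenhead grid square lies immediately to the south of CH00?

Latitude square 0; −1 → -1, wraps to 9, carry into field.
Latitude field H = 7; −1 → 6 = G.
The longitude characters are unchanged.

CG09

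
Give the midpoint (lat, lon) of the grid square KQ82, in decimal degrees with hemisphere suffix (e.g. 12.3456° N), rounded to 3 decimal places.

72.500° N, 37.000° E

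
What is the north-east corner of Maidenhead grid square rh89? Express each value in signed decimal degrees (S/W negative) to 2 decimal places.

-10.00, 178.00

Field R=17, H=7: +17·20° lon, +7·10° lat → SW at lon 160°, lat -20°.
Square 8, 9: +8·2° lon, +9·1° lat → SW at lon 176°, lat -11°.
Cell spans 2° lon × 1° lat. NE corner is SW corner plus one full cell.
latitude -10.00, longitude 178.00.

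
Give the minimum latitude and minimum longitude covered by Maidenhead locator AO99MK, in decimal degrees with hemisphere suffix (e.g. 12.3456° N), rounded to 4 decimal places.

59.4167° N, 161.0000° W

Field A=0, O=14: +0·20° lon, +14·10° lat → SW at lon -180°, lat 50°.
Square 9, 9: +9·2° lon, +9·1° lat → SW at lon -162°, lat 59°.
Subsquare m=12, k=10: +12·0.0833333° lon, +10·0.0416667° lat → SW at lon -161°, lat 59.4167°.
latitude 59.4167° N, longitude 161.0000° W.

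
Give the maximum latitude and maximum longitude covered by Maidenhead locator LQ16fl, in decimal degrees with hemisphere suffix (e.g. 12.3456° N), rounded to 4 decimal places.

76.5000° N, 42.5000° E

Field L=11, Q=16: +11·20° lon, +16·10° lat → SW at lon 40°, lat 70°.
Square 1, 6: +1·2° lon, +6·1° lat → SW at lon 42°, lat 76°.
Subsquare f=5, l=11: +5·0.0833333° lon, +11·0.0416667° lat → SW at lon 42.4167°, lat 76.4583°.
Cell spans 0.0833333° lon × 0.0416667° lat. NE corner is SW corner plus one full cell.
latitude 76.5000° N, longitude 42.5000° E.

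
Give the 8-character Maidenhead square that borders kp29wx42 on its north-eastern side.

Longitude extended square 4; +1 → 5.
Latitude extended square 2; +1 → 3.

KP29wx53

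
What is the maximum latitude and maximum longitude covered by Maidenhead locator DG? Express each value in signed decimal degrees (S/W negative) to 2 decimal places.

Field D=3, G=6: +3·20° lon, +6·10° lat → SW at lon -120°, lat -30°.
Cell spans 20° lon × 10° lat. NE corner is SW corner plus one full cell.
latitude -20.00, longitude -100.00.

-20.00, -100.00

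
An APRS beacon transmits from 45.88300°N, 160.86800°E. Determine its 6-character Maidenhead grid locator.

Shift to the Maidenhead origin (180°W, 90°S): lon 340.8680, lat 135.8830.
Field: lon ⌊340.8680/20⌋ = 17 → R; lat ⌊135.8830/10⌋ = 13 → N.
Square: lon ⌊0.8680/2⌋ = 0; lat ⌊5.8830/1⌋ = 5.
Subsquare: lon ⌊0.8680/0.0833333⌋ = 10 → k; lat ⌊0.8830/0.0416667⌋ = 21 → v.

RN05kv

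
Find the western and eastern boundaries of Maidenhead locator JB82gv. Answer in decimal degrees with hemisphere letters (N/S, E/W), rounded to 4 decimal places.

16.5000° E, 16.5833° E

Field J=9, B=1: +9·20° lon, +1·10° lat → SW at lon 0°, lat -80°.
Square 8, 2: +8·2° lon, +2·1° lat → SW at lon 16°, lat -78°.
Subsquare g=6, v=21: +6·0.0833333° lon, +21·0.0416667° lat → SW at lon 16.5°, lat -77.125°.
Cell spans 0.0833333° lon × 0.0416667° lat.
west 16.5000° E, east 16.5833° E.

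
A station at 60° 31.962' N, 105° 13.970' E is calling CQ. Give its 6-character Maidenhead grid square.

Offset from 180°W / 90°S: lon 285.2328°, lat 150.5327°.
Field: lon ⌊285.2328/20⌋ = 14 → O; lat ⌊150.5327/10⌋ = 15 → P.
Square: lon ⌊5.2328/2⌋ = 2; lat ⌊0.5327/1⌋ = 0.
Subsquare: lon ⌊1.2328/0.0833333⌋ = 14 → o; lat ⌊0.5327/0.0416667⌋ = 12 → m.

OP20om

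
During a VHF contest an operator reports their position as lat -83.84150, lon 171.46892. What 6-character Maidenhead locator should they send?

RA56rd

Shift to the Maidenhead origin (180°W, 90°S): lon 351.4689, lat 6.1585.
Field (20°×10°, letters A–R): lon ⌊351.4689/20⌋ = 17 → R; lat ⌊6.1585/10⌋ = 0 → A.
Square (2°×1°, digits 0–9): lon ⌊11.4689/2⌋ = 5; lat ⌊6.1585/1⌋ = 6.
Subsquare (5′×2.5′, letters a–x): lon ⌊1.4689/0.0833333⌋ = 17 → r; lat ⌊0.1585/0.0416667⌋ = 3 → d.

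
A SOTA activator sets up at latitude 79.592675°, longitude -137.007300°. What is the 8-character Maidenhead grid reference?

Add 180° to longitude and 90° to latitude: 42.99270, 169.59267.
Field (20°×10°, letters A–R): lon ⌊42.99270/20⌋ = 2 → C; lat ⌊169.59267/10⌋ = 16 → Q.
Square (2°×1°, digits 0–9): lon ⌊2.99270/2⌋ = 1; lat ⌊9.59267/1⌋ = 9.
Subsquare (5′×2.5′, letters a–x): lon ⌊0.99270/0.0833333⌋ = 11 → l; lat ⌊0.59267/0.0416667⌋ = 14 → o.
Extended square (30″×15″, digits 0–9): lon ⌊0.07603/0.00833333⌋ = 9; lat ⌊0.00934/0.00416667⌋ = 2.

CQ19lo92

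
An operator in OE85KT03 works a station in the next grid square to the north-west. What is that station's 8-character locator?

OE85jt94

Longitude extended square 0; −1 → -1, wraps to 9, carry into subsquare.
Longitude subsquare k = 10; −1 → 9 = j.
Latitude extended square 3; +1 → 4.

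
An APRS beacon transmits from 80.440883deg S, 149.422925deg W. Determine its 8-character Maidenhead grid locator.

Add 180° to longitude and 90° to latitude: 30.57708, 9.55912.
Field: 30.57708/20 → 1 → B, 9.55912/10 → 0 → A; chars BA.
Square: 10.57708/2 → 5, 9.55912/1 → 9; chars 59.
Subsquare: 0.57708/0.0833333 → 6 → g, 0.55912/0.0416667 → 13 → n; chars gn.
Extended square: 0.07708/0.00833333 → 9, 0.01745/0.00416667 → 4; chars 94.

BA59gn94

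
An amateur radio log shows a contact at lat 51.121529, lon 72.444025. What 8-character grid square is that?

MO61fc39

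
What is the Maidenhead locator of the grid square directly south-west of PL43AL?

Longitude subsquare a = 0; −1 → -1, wraps to 23 = x, carry into square.
Longitude square 4; −1 → 3.
Latitude subsquare l = 11; −1 → 10 = k.

PL33xk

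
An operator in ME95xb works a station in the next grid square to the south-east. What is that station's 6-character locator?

NE05aa

Longitude subsquare x = 23; +1 → 24, wraps to 0 = a, carry into square.
Longitude square 9; +1 → 10, wraps to 0, carry into field.
Longitude field M = 12; +1 → 13 = N.
Latitude subsquare b = 1; −1 → 0 = a.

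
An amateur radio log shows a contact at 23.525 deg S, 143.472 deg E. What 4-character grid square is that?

QG16

Shift to the Maidenhead origin (180°W, 90°S): lon 323.47, lat 66.47.
Field: lon ⌊323.47/20⌋ = 16 → Q; lat ⌊66.47/10⌋ = 6 → G.
Square: lon ⌊3.47/2⌋ = 1; lat ⌊6.47/1⌋ = 6.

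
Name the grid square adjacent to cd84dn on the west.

CD84cn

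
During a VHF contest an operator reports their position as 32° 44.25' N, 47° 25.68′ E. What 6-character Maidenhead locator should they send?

LM32rr

Shift to the Maidenhead origin (180°W, 90°S): lon 227.4280, lat 122.7375.
Field: lon ⌊227.4280/20⌋ = 11 → L; lat ⌊122.7375/10⌋ = 12 → M.
Square: lon ⌊7.4280/2⌋ = 3; lat ⌊2.7375/1⌋ = 2.
Subsquare: lon ⌊1.4280/0.0833333⌋ = 17 → r; lat ⌊0.7375/0.0416667⌋ = 17 → r.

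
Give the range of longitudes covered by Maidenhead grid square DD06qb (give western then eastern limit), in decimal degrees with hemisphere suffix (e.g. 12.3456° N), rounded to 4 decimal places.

118.6667° W, 118.5833° W

Field D=3, D=3: +3·20° lon, +3·10° lat → SW at lon -120°, lat -60°.
Square 0, 6: +0·2° lon, +6·1° lat → SW at lon -120°, lat -54°.
Subsquare q=16, b=1: +16·0.0833333° lon, +1·0.0416667° lat → SW at lon -118.667°, lat -53.9583°.
Cell spans 0.0833333° lon × 0.0416667° lat.
west 118.6667° W, east 118.5833° W.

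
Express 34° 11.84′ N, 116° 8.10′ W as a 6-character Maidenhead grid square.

DM14we

Shift to the Maidenhead origin (180°W, 90°S): lon 63.8650, lat 124.1973.
Field: 63.8650/20 → 3 → D, 124.1973/10 → 12 → M; chars DM.
Square: 3.8650/2 → 1, 4.1973/1 → 4; chars 14.
Subsquare: 1.8650/0.0833333 → 22 → w, 0.1973/0.0416667 → 4 → e; chars we.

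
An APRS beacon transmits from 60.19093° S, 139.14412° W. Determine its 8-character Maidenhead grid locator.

CC09kt24

Add 180° to longitude and 90° to latitude: 40.85588, 29.80907.
Field (20°×10°, letters A–R): lon ⌊40.85588/20⌋ = 2 → C; lat ⌊29.80907/10⌋ = 2 → C.
Square (2°×1°, digits 0–9): lon ⌊0.85588/2⌋ = 0; lat ⌊9.80907/1⌋ = 9.
Subsquare (5′×2.5′, letters a–x): lon ⌊0.85588/0.0833333⌋ = 10 → k; lat ⌊0.80907/0.0416667⌋ = 19 → t.
Extended square (30″×15″, digits 0–9): lon ⌊0.02255/0.00833333⌋ = 2; lat ⌊0.01740/0.00416667⌋ = 4.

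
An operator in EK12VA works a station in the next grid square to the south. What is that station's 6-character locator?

EK11vx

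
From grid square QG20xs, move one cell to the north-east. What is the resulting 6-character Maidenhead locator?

Longitude subsquare x = 23; +1 → 24, wraps to 0 = a, carry into square.
Longitude square 2; +1 → 3.
Latitude subsquare s = 18; +1 → 19 = t.

QG30at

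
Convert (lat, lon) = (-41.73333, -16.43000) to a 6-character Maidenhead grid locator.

Shift to the Maidenhead origin (180°W, 90°S): lon 163.5700, lat 48.2667.
Field: 163.5700/20 → 8 → I, 48.2667/10 → 4 → E; chars IE.
Square: 3.5700/2 → 1, 8.2667/1 → 8; chars 18.
Subsquare: 1.5700/0.0833333 → 18 → s, 0.2667/0.0416667 → 6 → g; chars sg.

IE18sg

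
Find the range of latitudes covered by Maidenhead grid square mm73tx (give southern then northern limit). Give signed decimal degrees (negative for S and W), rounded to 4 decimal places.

33.9583, 34.0000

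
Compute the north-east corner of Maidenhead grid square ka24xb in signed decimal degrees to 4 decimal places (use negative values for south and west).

Field K=10, A=0: +10·20° lon, +0·10° lat → SW at lon 20°, lat -90°.
Square 2, 4: +2·2° lon, +4·1° lat → SW at lon 24°, lat -86°.
Subsquare x=23, b=1: +23·0.0833333° lon, +1·0.0416667° lat → SW at lon 25.9167°, lat -85.9583°.
Cell spans 0.0833333° lon × 0.0416667° lat. NE corner is SW corner plus one full cell.
latitude -85.9167, longitude 26.0000.

-85.9167, 26.0000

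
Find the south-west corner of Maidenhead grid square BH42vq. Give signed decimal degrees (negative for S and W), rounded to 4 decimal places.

Field B=1, H=7: +1·20° lon, +7·10° lat → SW at lon -160°, lat -20°.
Square 4, 2: +4·2° lon, +2·1° lat → SW at lon -152°, lat -18°.
Subsquare v=21, q=16: +21·0.0833333° lon, +16·0.0416667° lat → SW at lon -150.25°, lat -17.3333°.
latitude -17.3333, longitude -150.2500.

-17.3333, -150.2500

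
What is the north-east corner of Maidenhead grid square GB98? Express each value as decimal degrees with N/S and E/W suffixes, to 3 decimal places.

71.000° S, 40.000° W

Field G=6, B=1: +6·20° lon, +1·10° lat → SW at lon -60°, lat -80°.
Square 9, 8: +9·2° lon, +8·1° lat → SW at lon -42°, lat -72°.
Cell spans 2° lon × 1° lat. NE corner is SW corner plus one full cell.
latitude 71.000° S, longitude 40.000° W.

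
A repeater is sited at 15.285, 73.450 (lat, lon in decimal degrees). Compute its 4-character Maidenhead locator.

Shift to the Maidenhead origin (180°W, 90°S): lon 253.45, lat 105.28.
Field: 253.45/20 → 12 → M, 105.28/10 → 10 → K; chars MK.
Square: 13.45/2 → 6, 5.28/1 → 5; chars 65.

MK65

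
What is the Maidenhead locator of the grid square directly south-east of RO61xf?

RO71ae

Longitude subsquare x = 23; +1 → 24, wraps to 0 = a, carry into square.
Longitude square 6; +1 → 7.
Latitude subsquare f = 5; −1 → 4 = e.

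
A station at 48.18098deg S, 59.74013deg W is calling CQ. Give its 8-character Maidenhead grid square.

GE01dt16

Add 180° to longitude and 90° to latitude: 120.25987, 41.81902.
Field: lon ⌊120.25987/20⌋ = 6 → G; lat ⌊41.81902/10⌋ = 4 → E.
Square: lon ⌊0.25987/2⌋ = 0; lat ⌊1.81902/1⌋ = 1.
Subsquare: lon ⌊0.25987/0.0833333⌋ = 3 → d; lat ⌊0.81902/0.0416667⌋ = 19 → t.
Extended square: lon ⌊0.00987/0.00833333⌋ = 1; lat ⌊0.02735/0.00416667⌋ = 6.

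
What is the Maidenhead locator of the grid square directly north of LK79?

Latitude square 9; +1 → 10, wraps to 0, carry into field.
Latitude field K = 10; +1 → 11 = L.
The longitude characters are unchanged.

LL70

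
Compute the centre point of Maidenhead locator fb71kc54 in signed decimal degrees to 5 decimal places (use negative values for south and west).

-78.89792, -65.12083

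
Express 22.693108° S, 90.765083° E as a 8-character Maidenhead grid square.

Offset from 180°W / 90°S: lon 270.76508°, lat 67.30689°.
Field: 270.76508/20 → 13 → N, 67.30689/10 → 6 → G; chars NG.
Square: 10.76508/2 → 5, 7.30689/1 → 7; chars 57.
Subsquare: 0.76508/0.0833333 → 9 → j, 0.30689/0.0416667 → 7 → h; chars jh.
Extended square: 0.01508/0.00833333 → 1, 0.01523/0.00416667 → 3; chars 13.

NG57jh13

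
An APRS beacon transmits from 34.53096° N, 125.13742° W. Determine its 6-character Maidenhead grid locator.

CM74km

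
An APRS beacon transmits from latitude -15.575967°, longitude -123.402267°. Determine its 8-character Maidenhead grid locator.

Shift to the Maidenhead origin (180°W, 90°S): lon 56.59773, lat 74.42403.
Field: lon ⌊56.59773/20⌋ = 2 → C; lat ⌊74.42403/10⌋ = 7 → H.
Square: lon ⌊16.59773/2⌋ = 8; lat ⌊4.42403/1⌋ = 4.
Subsquare: lon ⌊0.59773/0.0833333⌋ = 7 → h; lat ⌊0.42403/0.0416667⌋ = 10 → k.
Extended square: lon ⌊0.01440/0.00833333⌋ = 1; lat ⌊0.00737/0.00416667⌋ = 1.

CH84hk11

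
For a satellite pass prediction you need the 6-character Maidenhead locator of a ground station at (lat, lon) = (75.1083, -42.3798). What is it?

GQ85tc

Offset from 180°W / 90°S: lon 137.6202°, lat 165.1083°.
Field (20°×10°, letters A–R): 137.6202/20 → 6 → G, 165.1083/10 → 16 → Q; chars GQ.
Square (2°×1°, digits 0–9): 17.6202/2 → 8, 5.1083/1 → 5; chars 85.
Subsquare (5′×2.5′, letters a–x): 1.6202/0.0833333 → 19 → t, 0.1083/0.0416667 → 2 → c; chars tc.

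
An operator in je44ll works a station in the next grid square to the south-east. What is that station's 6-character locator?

JE44mk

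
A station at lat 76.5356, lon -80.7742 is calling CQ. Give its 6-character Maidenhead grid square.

EQ96om

Add 180° to longitude and 90° to latitude: 99.2258, 166.5356.
Field: 99.2258/20 → 4 → E, 166.5356/10 → 16 → Q; chars EQ.
Square: 19.2258/2 → 9, 6.5356/1 → 6; chars 96.
Subsquare: 1.2258/0.0833333 → 14 → o, 0.5356/0.0416667 → 12 → m; chars om.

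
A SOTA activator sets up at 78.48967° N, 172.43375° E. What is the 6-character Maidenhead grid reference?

Offset from 180°W / 90°S: lon 352.4338°, lat 168.4897°.
Field: lon ⌊352.4338/20⌋ = 17 → R; lat ⌊168.4897/10⌋ = 16 → Q.
Square: lon ⌊12.4338/2⌋ = 6; lat ⌊8.4897/1⌋ = 8.
Subsquare: lon ⌊0.4338/0.0833333⌋ = 5 → f; lat ⌊0.4897/0.0416667⌋ = 11 → l.

RQ68fl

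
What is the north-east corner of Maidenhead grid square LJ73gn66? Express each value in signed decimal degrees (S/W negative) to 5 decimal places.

3.57083, 54.55833

Field L=11, J=9: +11·20° lon, +9·10° lat → SW at lon 40°, lat 0°.
Square 7, 3: +7·2° lon, +3·1° lat → SW at lon 54°, lat 3°.
Subsquare g=6, n=13: +6·0.0833333° lon, +13·0.0416667° lat → SW at lon 54.5°, lat 3.54167°.
Extended square 6, 6: +6·0.00833333° lon, +6·0.00416667° lat → SW at lon 54.55°, lat 3.56667°.
Cell spans 0.00833333° lon × 0.00416667° lat. NE corner is SW corner plus one full cell.
latitude 3.57083, longitude 54.55833.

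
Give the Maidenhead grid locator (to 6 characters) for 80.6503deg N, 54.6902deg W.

Shift to the Maidenhead origin (180°W, 90°S): lon 125.3098, lat 170.6503.
Field (20°×10°, letters A–R): 125.3098/20 → 6 → G, 170.6503/10 → 17 → R; chars GR.
Square (2°×1°, digits 0–9): 5.3098/2 → 2, 0.6503/1 → 0; chars 20.
Subsquare (5′×2.5′, letters a–x): 1.3098/0.0833333 → 15 → p, 0.6503/0.0416667 → 15 → p; chars pp.

GR20pp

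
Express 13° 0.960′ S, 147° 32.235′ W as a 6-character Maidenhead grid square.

BH66fx

Offset from 180°W / 90°S: lon 32.4627°, lat 76.9840°.
Field: 32.4627/20 → 1 → B, 76.9840/10 → 7 → H; chars BH.
Square: 12.4627/2 → 6, 6.9840/1 → 6; chars 66.
Subsquare: 0.4627/0.0833333 → 5 → f, 0.9840/0.0416667 → 23 → x; chars fx.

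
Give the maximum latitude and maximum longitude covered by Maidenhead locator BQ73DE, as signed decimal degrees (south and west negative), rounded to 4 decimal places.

73.2083, -145.6667

Field B=1, Q=16: +1·20° lon, +16·10° lat → SW at lon -160°, lat 70°.
Square 7, 3: +7·2° lon, +3·1° lat → SW at lon -146°, lat 73°.
Subsquare d=3, e=4: +3·0.0833333° lon, +4·0.0416667° lat → SW at lon -145.75°, lat 73.1667°.
Cell spans 0.0833333° lon × 0.0416667° lat. NE corner is SW corner plus one full cell.
latitude 73.2083, longitude -145.6667.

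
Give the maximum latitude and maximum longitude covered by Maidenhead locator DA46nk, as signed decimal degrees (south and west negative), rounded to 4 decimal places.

Field D=3, A=0: +3·20° lon, +0·10° lat → SW at lon -120°, lat -90°.
Square 4, 6: +4·2° lon, +6·1° lat → SW at lon -112°, lat -84°.
Subsquare n=13, k=10: +13·0.0833333° lon, +10·0.0416667° lat → SW at lon -110.917°, lat -83.5833°.
Cell spans 0.0833333° lon × 0.0416667° lat. NE corner is SW corner plus one full cell.
latitude -83.5417, longitude -110.8333.

-83.5417, -110.8333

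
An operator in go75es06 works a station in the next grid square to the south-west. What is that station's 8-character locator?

GO75ds95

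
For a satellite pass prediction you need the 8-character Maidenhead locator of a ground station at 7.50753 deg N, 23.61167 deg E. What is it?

KJ17tm31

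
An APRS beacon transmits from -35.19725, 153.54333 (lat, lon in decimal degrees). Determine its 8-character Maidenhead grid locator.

QF64st52

Add 180° to longitude and 90° to latitude: 333.54333, 54.80275.
Field: 333.54333/20 → 16 → Q, 54.80275/10 → 5 → F; chars QF.
Square: 13.54333/2 → 6, 4.80275/1 → 4; chars 64.
Subsquare: 1.54333/0.0833333 → 18 → s, 0.80275/0.0416667 → 19 → t; chars st.
Extended square: 0.04333/0.00833333 → 5, 0.01108/0.00416667 → 2; chars 52.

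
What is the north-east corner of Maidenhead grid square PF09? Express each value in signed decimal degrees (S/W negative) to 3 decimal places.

-30.000, 122.000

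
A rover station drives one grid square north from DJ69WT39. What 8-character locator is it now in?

DJ69wu30

Latitude extended square 9; +1 → 10, wraps to 0, carry into subsquare.
Latitude subsquare t = 19; +1 → 20 = u.
The longitude characters are unchanged.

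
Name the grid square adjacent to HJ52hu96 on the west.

HJ52hu86

Longitude extended square 9; −1 → 8.
The latitude characters are unchanged.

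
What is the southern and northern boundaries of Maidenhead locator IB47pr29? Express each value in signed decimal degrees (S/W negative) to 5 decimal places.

Field I=8, B=1: +8·20° lon, +1·10° lat → SW at lon -20°, lat -80°.
Square 4, 7: +4·2° lon, +7·1° lat → SW at lon -12°, lat -73°.
Subsquare p=15, r=17: +15·0.0833333° lon, +17·0.0416667° lat → SW at lon -10.75°, lat -72.2917°.
Extended square 2, 9: +2·0.00833333° lon, +9·0.00416667° lat → SW at lon -10.7333°, lat -72.2542°.
Cell spans 0.00833333° lon × 0.00416667° lat.
south -72.25417, north -72.25000.

-72.25417, -72.25000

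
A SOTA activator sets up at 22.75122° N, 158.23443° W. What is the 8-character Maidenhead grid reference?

BL02vs10

Add 180° to longitude and 90° to latitude: 21.76557, 112.75122.
Field: lon ⌊21.76557/20⌋ = 1 → B; lat ⌊112.75122/10⌋ = 11 → L.
Square: lon ⌊1.76557/2⌋ = 0; lat ⌊2.75122/1⌋ = 2.
Subsquare: lon ⌊1.76557/0.0833333⌋ = 21 → v; lat ⌊0.75122/0.0416667⌋ = 18 → s.
Extended square: lon ⌊0.01557/0.00833333⌋ = 1; lat ⌊0.00122/0.00416667⌋ = 0.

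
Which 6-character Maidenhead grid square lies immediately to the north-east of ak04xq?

AK14ar

Longitude subsquare x = 23; +1 → 24, wraps to 0 = a, carry into square.
Longitude square 0; +1 → 1.
Latitude subsquare q = 16; +1 → 17 = r.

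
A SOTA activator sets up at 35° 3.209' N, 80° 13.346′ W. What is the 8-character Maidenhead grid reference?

EM95vb32

Shift to the Maidenhead origin (180°W, 90°S): lon 99.77757, lat 125.05348.
Field (20°×10°, letters A–R): 99.77757/20 → 4 → E, 125.05348/10 → 12 → M; chars EM.
Square (2°×1°, digits 0–9): 19.77757/2 → 9, 5.05348/1 → 5; chars 95.
Subsquare (5′×2.5′, letters a–x): 1.77757/0.0833333 → 21 → v, 0.05348/0.0416667 → 1 → b; chars vb.
Extended square (30″×15″, digits 0–9): 0.02757/0.00833333 → 3, 0.01182/0.00416667 → 2; chars 32.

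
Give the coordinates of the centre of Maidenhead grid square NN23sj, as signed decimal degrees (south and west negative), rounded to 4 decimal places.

43.3958, 85.5417

Field N=13, N=13: +13·20° lon, +13·10° lat → SW at lon 80°, lat 40°.
Square 2, 3: +2·2° lon, +3·1° lat → SW at lon 84°, lat 43°.
Subsquare s=18, j=9: +18·0.0833333° lon, +9·0.0416667° lat → SW at lon 85.5°, lat 43.375°.
Cell spans 0.0833333° lon × 0.0416667° lat. Centre is SW corner plus half of each.
latitude 43.3958, longitude 85.5417.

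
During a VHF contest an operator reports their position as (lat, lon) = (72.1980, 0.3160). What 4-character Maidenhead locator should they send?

Offset from 180°W / 90°S: lon 180.32°, lat 162.20°.
Field (20°×10°, letters A–R): 180.32/20 → 9 → J, 162.20/10 → 16 → Q; chars JQ.
Square (2°×1°, digits 0–9): 0.32/2 → 0, 2.20/1 → 2; chars 02.

JQ02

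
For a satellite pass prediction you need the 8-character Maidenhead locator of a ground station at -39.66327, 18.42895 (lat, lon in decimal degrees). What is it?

Shift to the Maidenhead origin (180°W, 90°S): lon 198.42895, lat 50.33673.
Field: lon ⌊198.42895/20⌋ = 9 → J; lat ⌊50.33673/10⌋ = 5 → F.
Square: lon ⌊18.42895/2⌋ = 9; lat ⌊0.33673/1⌋ = 0.
Subsquare: lon ⌊0.42895/0.0833333⌋ = 5 → f; lat ⌊0.33673/0.0416667⌋ = 8 → i.
Extended square: lon ⌊0.01228/0.00833333⌋ = 1; lat ⌊0.00340/0.00416667⌋ = 0.

JF90fi10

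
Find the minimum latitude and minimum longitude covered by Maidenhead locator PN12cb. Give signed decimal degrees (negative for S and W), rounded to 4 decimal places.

Field P=15, N=13: +15·20° lon, +13·10° lat → SW at lon 120°, lat 40°.
Square 1, 2: +1·2° lon, +2·1° lat → SW at lon 122°, lat 42°.
Subsquare c=2, b=1: +2·0.0833333° lon, +1·0.0416667° lat → SW at lon 122.167°, lat 42.0417°.
latitude 42.0417, longitude 122.1667.

42.0417, 122.1667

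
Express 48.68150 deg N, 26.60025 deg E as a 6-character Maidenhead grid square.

Offset from 180°W / 90°S: lon 206.6002°, lat 138.6815°.
Field: 206.6002/20 → 10 → K, 138.6815/10 → 13 → N; chars KN.
Square: 6.6002/2 → 3, 8.6815/1 → 8; chars 38.
Subsquare: 0.6002/0.0833333 → 7 → h, 0.6815/0.0416667 → 16 → q; chars hq.

KN38hq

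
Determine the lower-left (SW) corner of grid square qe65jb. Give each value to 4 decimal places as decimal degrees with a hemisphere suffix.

44.9583° S, 152.7500° E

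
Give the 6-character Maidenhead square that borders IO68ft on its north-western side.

Longitude subsquare f = 5; −1 → 4 = e.
Latitude subsquare t = 19; +1 → 20 = u.

IO68eu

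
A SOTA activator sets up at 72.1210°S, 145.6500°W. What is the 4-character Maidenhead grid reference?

BB77

Shift to the Maidenhead origin (180°W, 90°S): lon 34.35, lat 17.88.
Field (20°×10°, letters A–R): 34.35/20 → 1 → B, 17.88/10 → 1 → B; chars BB.
Square (2°×1°, digits 0–9): 14.35/2 → 7, 7.88/1 → 7; chars 77.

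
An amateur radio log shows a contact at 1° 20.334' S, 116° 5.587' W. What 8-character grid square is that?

DI18wp88

Add 180° to longitude and 90° to latitude: 63.90688, 88.66110.
Field: 63.90688/20 → 3 → D, 88.66110/10 → 8 → I; chars DI.
Square: 3.90688/2 → 1, 8.66110/1 → 8; chars 18.
Subsquare: 1.90688/0.0833333 → 22 → w, 0.66110/0.0416667 → 15 → p; chars wp.
Extended square: 0.07355/0.00833333 → 8, 0.03610/0.00416667 → 8; chars 88.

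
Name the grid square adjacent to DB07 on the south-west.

CB96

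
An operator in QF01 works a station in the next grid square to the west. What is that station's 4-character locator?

PF91

Longitude square 0; −1 → -1, wraps to 9, carry into field.
Longitude field Q = 16; −1 → 15 = P.
The latitude characters are unchanged.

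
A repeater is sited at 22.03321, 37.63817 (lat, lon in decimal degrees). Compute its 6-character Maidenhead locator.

Offset from 180°W / 90°S: lon 217.6382°, lat 112.0332°.
Field (20°×10°, letters A–R): lon ⌊217.6382/20⌋ = 10 → K; lat ⌊112.0332/10⌋ = 11 → L.
Square (2°×1°, digits 0–9): lon ⌊17.6382/2⌋ = 8; lat ⌊2.0332/1⌋ = 2.
Subsquare (5′×2.5′, letters a–x): lon ⌊1.6382/0.0833333⌋ = 19 → t; lat ⌊0.0332/0.0416667⌋ = 0 → a.

KL82ta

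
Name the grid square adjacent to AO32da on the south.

Latitude subsquare a = 0; −1 → -1, wraps to 23 = x, carry into square.
Latitude square 2; −1 → 1.
The longitude characters are unchanged.

AO31dx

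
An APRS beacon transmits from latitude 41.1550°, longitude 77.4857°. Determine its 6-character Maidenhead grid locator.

MN81rd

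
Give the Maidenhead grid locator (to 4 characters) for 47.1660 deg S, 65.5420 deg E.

Add 180° to longitude and 90° to latitude: 245.54, 42.83.
Field: lon ⌊245.54/20⌋ = 12 → M; lat ⌊42.83/10⌋ = 4 → E.
Square: lon ⌊5.54/2⌋ = 2; lat ⌊2.83/1⌋ = 2.

ME22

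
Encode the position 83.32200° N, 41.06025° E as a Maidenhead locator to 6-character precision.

LR03mh

Shift to the Maidenhead origin (180°W, 90°S): lon 221.0602, lat 173.3220.
Field: 221.0602/20 → 11 → L, 173.3220/10 → 17 → R; chars LR.
Square: 1.0602/2 → 0, 3.3220/1 → 3; chars 03.
Subsquare: 1.0602/0.0833333 → 12 → m, 0.3220/0.0416667 → 7 → h; chars mh.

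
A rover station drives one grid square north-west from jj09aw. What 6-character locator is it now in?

IJ99xx

Longitude subsquare a = 0; −1 → -1, wraps to 23 = x, carry into square.
Longitude square 0; −1 → -1, wraps to 9, carry into field.
Longitude field J = 9; −1 → 8 = I.
Latitude subsquare w = 22; +1 → 23 = x.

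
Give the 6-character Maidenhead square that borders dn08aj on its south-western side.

CN98xi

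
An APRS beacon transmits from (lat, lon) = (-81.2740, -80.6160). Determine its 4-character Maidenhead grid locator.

Offset from 180°W / 90°S: lon 99.38°, lat 8.73°.
Field: lon ⌊99.38/20⌋ = 4 → E; lat ⌊8.73/10⌋ = 0 → A.
Square: lon ⌊19.38/2⌋ = 9; lat ⌊8.73/1⌋ = 8.

EA98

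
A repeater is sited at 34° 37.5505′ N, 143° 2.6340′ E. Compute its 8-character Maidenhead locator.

Shift to the Maidenhead origin (180°W, 90°S): lon 323.04390, lat 124.62584.
Field: 323.04390/20 → 16 → Q, 124.62584/10 → 12 → M; chars QM.
Square: 3.04390/2 → 1, 4.62584/1 → 4; chars 14.
Subsquare: 1.04390/0.0833333 → 12 → m, 0.62584/0.0416667 → 15 → p; chars mp.
Extended square: 0.04390/0.00833333 → 5, 0.00084/0.00416667 → 0; chars 50.

QM14mp50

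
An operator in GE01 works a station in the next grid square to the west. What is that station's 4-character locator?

FE91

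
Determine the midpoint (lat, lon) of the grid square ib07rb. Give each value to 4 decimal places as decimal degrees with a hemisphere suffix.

Field I=8, B=1: +8·20° lon, +1·10° lat → SW at lon -20°, lat -80°.
Square 0, 7: +0·2° lon, +7·1° lat → SW at lon -20°, lat -73°.
Subsquare r=17, b=1: +17·0.0833333° lon, +1·0.0416667° lat → SW at lon -18.5833°, lat -72.9583°.
Cell spans 0.0833333° lon × 0.0416667° lat. Centre is SW corner plus half of each.
latitude 72.9375° S, longitude 18.5417° W.

72.9375° S, 18.5417° W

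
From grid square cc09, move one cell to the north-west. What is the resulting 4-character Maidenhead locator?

Longitude square 0; −1 → -1, wraps to 9, carry into field.
Longitude field C = 2; −1 → 1 = B.
Latitude square 9; +1 → 10, wraps to 0, carry into field.
Latitude field C = 2; +1 → 3 = D.

BD90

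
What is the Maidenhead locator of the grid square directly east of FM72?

FM82

Longitude square 7; +1 → 8.
The latitude characters are unchanged.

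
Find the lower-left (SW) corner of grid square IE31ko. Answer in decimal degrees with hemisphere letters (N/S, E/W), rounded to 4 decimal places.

Field I=8, E=4: +8·20° lon, +4·10° lat → SW at lon -20°, lat -50°.
Square 3, 1: +3·2° lon, +1·1° lat → SW at lon -14°, lat -49°.
Subsquare k=10, o=14: +10·0.0833333° lon, +14·0.0416667° lat → SW at lon -13.1667°, lat -48.4167°.
latitude 48.4167° S, longitude 13.1667° W.

48.4167° S, 13.1667° W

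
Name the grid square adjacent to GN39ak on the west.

Longitude subsquare a = 0; −1 → -1, wraps to 23 = x, carry into square.
Longitude square 3; −1 → 2.
The latitude characters are unchanged.

GN29xk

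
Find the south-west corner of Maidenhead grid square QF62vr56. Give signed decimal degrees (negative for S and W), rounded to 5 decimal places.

-37.26667, 153.79167

Field Q=16, F=5: +16·20° lon, +5·10° lat → SW at lon 140°, lat -40°.
Square 6, 2: +6·2° lon, +2·1° lat → SW at lon 152°, lat -38°.
Subsquare v=21, r=17: +21·0.0833333° lon, +17·0.0416667° lat → SW at lon 153.75°, lat -37.2917°.
Extended square 5, 6: +5·0.00833333° lon, +6·0.00416667° lat → SW at lon 153.792°, lat -37.2667°.
latitude -37.26667, longitude 153.79167.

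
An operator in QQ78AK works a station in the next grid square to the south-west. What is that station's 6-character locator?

QQ68xj

Longitude subsquare a = 0; −1 → -1, wraps to 23 = x, carry into square.
Longitude square 7; −1 → 6.
Latitude subsquare k = 10; −1 → 9 = j.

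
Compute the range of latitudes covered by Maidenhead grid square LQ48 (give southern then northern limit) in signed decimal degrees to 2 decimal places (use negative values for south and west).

78.00, 79.00

Field L=11, Q=16: +11·20° lon, +16·10° lat → SW at lon 40°, lat 70°.
Square 4, 8: +4·2° lon, +8·1° lat → SW at lon 48°, lat 78°.
Cell spans 2° lon × 1° lat.
south 78.00, north 79.00.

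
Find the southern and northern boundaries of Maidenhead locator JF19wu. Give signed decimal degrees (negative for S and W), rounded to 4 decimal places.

Field J=9, F=5: +9·20° lon, +5·10° lat → SW at lon 0°, lat -40°.
Square 1, 9: +1·2° lon, +9·1° lat → SW at lon 2°, lat -31°.
Subsquare w=22, u=20: +22·0.0833333° lon, +20·0.0416667° lat → SW at lon 3.83333°, lat -30.1667°.
Cell spans 0.0833333° lon × 0.0416667° lat.
south -30.1667, north -30.1250.

-30.1667, -30.1250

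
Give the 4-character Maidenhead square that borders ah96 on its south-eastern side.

BH05

Longitude square 9; +1 → 10, wraps to 0, carry into field.
Longitude field A = 0; +1 → 1 = B.
Latitude square 6; −1 → 5.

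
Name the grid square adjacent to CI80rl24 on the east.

Longitude extended square 2; +1 → 3.
The latitude characters are unchanged.

CI80rl34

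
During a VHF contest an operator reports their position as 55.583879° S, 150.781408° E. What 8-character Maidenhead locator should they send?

Shift to the Maidenhead origin (180°W, 90°S): lon 330.78141, lat 34.41612.
Field (20°×10°, letters A–R): 330.78141/20 → 16 → Q, 34.41612/10 → 3 → D; chars QD.
Square (2°×1°, digits 0–9): 10.78141/2 → 5, 4.41612/1 → 4; chars 54.
Subsquare (5′×2.5′, letters a–x): 0.78141/0.0833333 → 9 → j, 0.41612/0.0416667 → 9 → j; chars jj.
Extended square (30″×15″, digits 0–9): 0.03141/0.00833333 → 3, 0.04112/0.00416667 → 9; chars 39.

QD54jj39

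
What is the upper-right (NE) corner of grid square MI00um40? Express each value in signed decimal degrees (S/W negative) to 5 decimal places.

-9.49583, 61.70833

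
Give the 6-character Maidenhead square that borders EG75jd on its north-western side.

Longitude subsquare j = 9; −1 → 8 = i.
Latitude subsquare d = 3; +1 → 4 = e.

EG75ie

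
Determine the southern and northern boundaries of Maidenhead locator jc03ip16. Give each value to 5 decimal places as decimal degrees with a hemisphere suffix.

66.35000° S, 66.34583° S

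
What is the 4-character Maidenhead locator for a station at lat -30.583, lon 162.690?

RF19

Add 180° to longitude and 90° to latitude: 342.69, 59.42.
Field: 342.69/20 → 17 → R, 59.42/10 → 5 → F; chars RF.
Square: 2.69/2 → 1, 9.42/1 → 9; chars 19.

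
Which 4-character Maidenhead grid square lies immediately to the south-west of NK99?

NK88

Longitude square 9; −1 → 8.
Latitude square 9; −1 → 8.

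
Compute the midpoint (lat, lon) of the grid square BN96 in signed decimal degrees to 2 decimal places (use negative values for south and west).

Field B=1, N=13: +1·20° lon, +13·10° lat → SW at lon -160°, lat 40°.
Square 9, 6: +9·2° lon, +6·1° lat → SW at lon -142°, lat 46°.
Cell spans 2° lon × 1° lat. Centre is SW corner plus half of each.
latitude 46.50, longitude -141.00.

46.50, -141.00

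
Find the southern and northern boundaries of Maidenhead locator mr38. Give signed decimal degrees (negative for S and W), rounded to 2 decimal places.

88.00, 89.00

Field M=12, R=17: +12·20° lon, +17·10° lat → SW at lon 60°, lat 80°.
Square 3, 8: +3·2° lon, +8·1° lat → SW at lon 66°, lat 88°.
Cell spans 2° lon × 1° lat.
south 88.00, north 89.00.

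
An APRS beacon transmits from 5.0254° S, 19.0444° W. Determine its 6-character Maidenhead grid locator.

Shift to the Maidenhead origin (180°W, 90°S): lon 160.9556, lat 84.9746.
Field: 160.9556/20 → 8 → I, 84.9746/10 → 8 → I; chars II.
Square: 0.9556/2 → 0, 4.9746/1 → 4; chars 04.
Subsquare: 0.9556/0.0833333 → 11 → l, 0.9746/0.0416667 → 23 → x; chars lx.

II04lx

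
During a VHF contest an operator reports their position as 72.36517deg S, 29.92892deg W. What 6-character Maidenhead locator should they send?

HB57ap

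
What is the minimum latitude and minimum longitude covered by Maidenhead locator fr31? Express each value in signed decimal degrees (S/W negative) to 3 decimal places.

Field F=5, R=17: +5·20° lon, +17·10° lat → SW at lon -80°, lat 80°.
Square 3, 1: +3·2° lon, +1·1° lat → SW at lon -74°, lat 81°.
latitude 81.000, longitude -74.000.

81.000, -74.000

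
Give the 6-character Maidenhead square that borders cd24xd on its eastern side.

Longitude subsquare x = 23; +1 → 24, wraps to 0 = a, carry into square.
Longitude square 2; +1 → 3.
The latitude characters are unchanged.

CD34ad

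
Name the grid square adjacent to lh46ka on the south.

Latitude subsquare a = 0; −1 → -1, wraps to 23 = x, carry into square.
Latitude square 6; −1 → 5.
The longitude characters are unchanged.

LH45kx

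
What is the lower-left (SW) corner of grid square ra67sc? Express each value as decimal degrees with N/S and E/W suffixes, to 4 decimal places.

82.9167° S, 173.5000° E

Field R=17, A=0: +17·20° lon, +0·10° lat → SW at lon 160°, lat -90°.
Square 6, 7: +6·2° lon, +7·1° lat → SW at lon 172°, lat -83°.
Subsquare s=18, c=2: +18·0.0833333° lon, +2·0.0416667° lat → SW at lon 173.5°, lat -82.9167°.
latitude 82.9167° S, longitude 173.5000° E.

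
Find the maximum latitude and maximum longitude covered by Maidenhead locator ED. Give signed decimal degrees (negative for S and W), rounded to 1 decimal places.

-50.0, -80.0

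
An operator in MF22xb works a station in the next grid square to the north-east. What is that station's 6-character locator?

MF32ac

Longitude subsquare x = 23; +1 → 24, wraps to 0 = a, carry into square.
Longitude square 2; +1 → 3.
Latitude subsquare b = 1; +1 → 2 = c.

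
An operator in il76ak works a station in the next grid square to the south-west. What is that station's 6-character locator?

IL66xj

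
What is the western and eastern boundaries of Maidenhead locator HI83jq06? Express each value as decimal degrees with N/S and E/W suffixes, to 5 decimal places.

23.25000° W, 23.24167° W

Field H=7, I=8: +7·20° lon, +8·10° lat → SW at lon -40°, lat -10°.
Square 8, 3: +8·2° lon, +3·1° lat → SW at lon -24°, lat -7°.
Subsquare j=9, q=16: +9·0.0833333° lon, +16·0.0416667° lat → SW at lon -23.25°, lat -6.33333°.
Extended square 0, 6: +0·0.00833333° lon, +6·0.00416667° lat → SW at lon -23.25°, lat -6.30833°.
Cell spans 0.00833333° lon × 0.00416667° lat.
west 23.25000° W, east 23.24167° W.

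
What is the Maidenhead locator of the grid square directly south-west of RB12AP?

Longitude subsquare a = 0; −1 → -1, wraps to 23 = x, carry into square.
Longitude square 1; −1 → 0.
Latitude subsquare p = 15; −1 → 14 = o.

RB02xo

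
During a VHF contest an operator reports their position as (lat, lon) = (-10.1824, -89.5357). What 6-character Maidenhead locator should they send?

EH59ft

Shift to the Maidenhead origin (180°W, 90°S): lon 90.4643, lat 79.8176.
Field: 90.4643/20 → 4 → E, 79.8176/10 → 7 → H; chars EH.
Square: 10.4643/2 → 5, 9.8176/1 → 9; chars 59.
Subsquare: 0.4643/0.0833333 → 5 → f, 0.8176/0.0416667 → 19 → t; chars ft.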